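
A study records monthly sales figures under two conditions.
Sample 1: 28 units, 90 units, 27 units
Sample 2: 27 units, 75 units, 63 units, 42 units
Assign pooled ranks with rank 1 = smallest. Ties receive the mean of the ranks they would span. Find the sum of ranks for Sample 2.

16.5

Sorted (ascending): 27, 27, 28, 42, 63, 75, 90
The 2 values of 27 occupy positions 1–2 → average rank (1+2)/2 = 1.5.
Sample 2 values → pooled ranks: 27→1.5, 75→6, 63→5, 42→4
Rank sum = 1.5 + 6 + 5 + 4 = 16.5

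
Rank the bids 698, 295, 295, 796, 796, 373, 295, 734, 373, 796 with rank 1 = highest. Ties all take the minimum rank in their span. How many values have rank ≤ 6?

Sorted (descending): 796, 796, 796, 734, 698, 373, 373, 295, 295, 295
The 3 values of 796 occupy positions 1–3 → each gets rank 1.
The 2 values of 373 occupy positions 6–7 → each gets rank 6.
The 3 values of 295 occupy positions 8–10 → each gets rank 8.
Ranks ≤ 6: {1, 1, 1, 4, 5, 6, 6} → 7 values.

7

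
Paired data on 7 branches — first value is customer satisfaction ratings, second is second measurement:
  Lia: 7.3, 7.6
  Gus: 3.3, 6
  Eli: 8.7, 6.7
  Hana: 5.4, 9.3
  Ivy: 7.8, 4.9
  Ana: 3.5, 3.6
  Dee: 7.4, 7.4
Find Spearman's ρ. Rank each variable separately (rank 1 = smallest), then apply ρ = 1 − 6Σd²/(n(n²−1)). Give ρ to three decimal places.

Ranks of variable 1: 4, 1, 7, 3, 6, 2, 5
Ranks of variable 2: 6, 3, 4, 7, 2, 1, 5
d = r₁ − r₂: -2, -2, 3, -4, 4, 1, 0
d²: 4, 4, 9, 16, 16, 1, 0; Σd² = 50
ρ = 1 − 6·50/(7·48) = 1 − 300/336 = 0.107

0.107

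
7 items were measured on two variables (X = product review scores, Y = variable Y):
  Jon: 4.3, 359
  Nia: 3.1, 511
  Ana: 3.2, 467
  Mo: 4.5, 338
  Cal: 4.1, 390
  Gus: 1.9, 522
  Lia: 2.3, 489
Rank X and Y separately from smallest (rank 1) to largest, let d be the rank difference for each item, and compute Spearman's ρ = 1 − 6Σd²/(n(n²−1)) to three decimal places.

-0.964

Ranks of variable 1: 6, 3, 4, 7, 5, 1, 2
Ranks of variable 2: 2, 6, 4, 1, 3, 7, 5
d = r₁ − r₂: 4, -3, 0, 6, 2, -6, -3
d²: 16, 9, 0, 36, 4, 36, 9; Σd² = 110
ρ = 1 − 6·110/(7·48) = 1 − 660/336 = -0.964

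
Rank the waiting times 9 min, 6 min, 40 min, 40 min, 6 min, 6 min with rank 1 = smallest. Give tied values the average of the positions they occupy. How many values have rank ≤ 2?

Sorted (ascending): 6, 6, 6, 9, 40, 40
The 3 values of 6 occupy positions 1–3 → average rank 2.
The 2 values of 40 occupy positions 5–6 → average rank (5+6)/2 = 5.5.
Ranks ≤ 2: {2, 2, 2} → 3 values.

3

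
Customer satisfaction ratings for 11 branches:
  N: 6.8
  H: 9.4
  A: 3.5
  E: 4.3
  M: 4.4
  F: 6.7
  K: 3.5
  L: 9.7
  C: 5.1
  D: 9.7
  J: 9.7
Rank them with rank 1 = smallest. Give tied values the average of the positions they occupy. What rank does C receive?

Sorted (ascending): 3.5, 3.5, 4.3, 4.4, 5.1, 6.7, 6.8, 9.4, 9.7, 9.7, 9.7
The 2 values of 3.5 occupy positions 1–2 → average rank (1+2)/2 = 1.5.
The 3 values of 9.7 occupy positions 9–11 → average rank 10.
C has value 5.1 → rank 5.

5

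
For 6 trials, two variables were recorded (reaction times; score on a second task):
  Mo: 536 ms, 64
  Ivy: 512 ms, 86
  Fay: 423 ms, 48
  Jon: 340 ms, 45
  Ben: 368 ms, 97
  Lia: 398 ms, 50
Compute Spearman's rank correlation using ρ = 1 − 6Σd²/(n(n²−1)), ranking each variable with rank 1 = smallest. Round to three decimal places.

0.314

Ranks of variable 1: 6, 5, 4, 1, 2, 3
Ranks of variable 2: 4, 5, 2, 1, 6, 3
d = r₁ − r₂: 2, 0, 2, 0, -4, 0
d²: 4, 0, 4, 0, 16, 0; Σd² = 24
ρ = 1 − 6·24/(6·35) = 1 − 144/210 = 0.314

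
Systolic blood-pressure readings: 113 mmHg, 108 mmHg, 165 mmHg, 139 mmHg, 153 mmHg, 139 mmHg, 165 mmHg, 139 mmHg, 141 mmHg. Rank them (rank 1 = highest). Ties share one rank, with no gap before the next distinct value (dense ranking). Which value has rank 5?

Sorted (descending): 165, 165, 153, 141, 139, 139, 139, 113, 108
The 2 values of 165 share dense rank 1.
The 3 values of 139 share dense rank 4.
Remaining distinct values take the next consecutive integers.
Rank 5 → value 113.

113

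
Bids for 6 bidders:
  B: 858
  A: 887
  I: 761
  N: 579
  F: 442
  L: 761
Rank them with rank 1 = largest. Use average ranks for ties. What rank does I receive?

Sorted (descending): 887, 858, 761, 761, 579, 442
The 2 values of 761 occupy positions 3–4 → average rank (3+4)/2 = 3.5.
I has value 761 → rank 3.5.

3.5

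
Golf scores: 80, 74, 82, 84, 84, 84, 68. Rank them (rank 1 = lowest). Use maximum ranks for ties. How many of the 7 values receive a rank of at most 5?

4

Sorted (ascending): 68, 74, 80, 82, 84, 84, 84
The 3 values of 84 occupy positions 5–7 → each gets rank 7.
Ranks ≤ 5: {1, 2, 3, 4} → 4 values.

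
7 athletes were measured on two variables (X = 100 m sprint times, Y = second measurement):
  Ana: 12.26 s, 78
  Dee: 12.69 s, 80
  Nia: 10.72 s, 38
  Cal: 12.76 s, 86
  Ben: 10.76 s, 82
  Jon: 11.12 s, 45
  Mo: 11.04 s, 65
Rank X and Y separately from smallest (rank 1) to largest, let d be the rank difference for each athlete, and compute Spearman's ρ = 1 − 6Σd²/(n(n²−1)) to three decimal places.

Ranks of variable 1: 5, 6, 1, 7, 2, 4, 3
Ranks of variable 2: 4, 5, 1, 7, 6, 2, 3
d = r₁ − r₂: 1, 1, 0, 0, -4, 2, 0
d²: 1, 1, 0, 0, 16, 4, 0; Σd² = 22
ρ = 1 − 6·22/(7·48) = 1 − 132/336 = 0.607

0.607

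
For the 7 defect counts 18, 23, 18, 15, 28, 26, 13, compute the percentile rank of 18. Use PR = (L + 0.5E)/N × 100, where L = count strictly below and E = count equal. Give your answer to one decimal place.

42.9

N = 7.
Strictly below 18: 2. Equal to 18: 2.
PR = (2 + 0.5·2)/7 × 100 = 42.9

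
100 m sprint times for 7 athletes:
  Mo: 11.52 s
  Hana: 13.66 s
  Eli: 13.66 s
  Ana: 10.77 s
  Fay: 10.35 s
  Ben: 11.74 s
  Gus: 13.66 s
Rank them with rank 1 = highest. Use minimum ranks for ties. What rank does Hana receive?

1

Sorted (descending): 13.66, 13.66, 13.66, 11.74, 11.52, 10.77, 10.35
The 3 values of 13.66 occupy positions 1–3 → each gets rank 1.
Hana has value 13.66 s → rank 1.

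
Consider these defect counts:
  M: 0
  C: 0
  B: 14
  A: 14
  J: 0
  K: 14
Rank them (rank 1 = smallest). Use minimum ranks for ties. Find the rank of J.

1

Sorted (ascending): 0, 0, 0, 14, 14, 14
The 3 values of 0 occupy positions 1–3 → each gets rank 1.
The 3 values of 14 occupy positions 4–6 → each gets rank 4.
J has value 0 → rank 1.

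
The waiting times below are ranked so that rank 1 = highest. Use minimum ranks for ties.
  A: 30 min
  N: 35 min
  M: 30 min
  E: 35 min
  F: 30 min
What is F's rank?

3

Sorted (descending): 35, 35, 30, 30, 30
The 2 values of 35 occupy positions 1–2 → each gets rank 1.
The 3 values of 30 occupy positions 3–5 → each gets rank 3.
F has value 30 min → rank 3.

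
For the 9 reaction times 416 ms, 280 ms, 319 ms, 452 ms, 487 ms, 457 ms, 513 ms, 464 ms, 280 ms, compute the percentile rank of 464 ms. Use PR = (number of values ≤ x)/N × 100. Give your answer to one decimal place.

77.8

N = 9.
Strictly below 464: 6. Equal to 464: 1.
PR = 7/9 × 100 = 77.8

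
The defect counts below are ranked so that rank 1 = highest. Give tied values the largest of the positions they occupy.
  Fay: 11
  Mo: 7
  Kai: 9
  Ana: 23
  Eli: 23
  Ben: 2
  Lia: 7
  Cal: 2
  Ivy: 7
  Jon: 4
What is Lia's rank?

7

Sorted (descending): 23, 23, 11, 9, 7, 7, 7, 4, 2, 2
The 2 values of 23 occupy positions 1–2 → each gets rank 2.
The 3 values of 7 occupy positions 5–7 → each gets rank 7.
The 2 values of 2 occupy positions 9–10 → each gets rank 10.
Lia has value 7 → rank 7.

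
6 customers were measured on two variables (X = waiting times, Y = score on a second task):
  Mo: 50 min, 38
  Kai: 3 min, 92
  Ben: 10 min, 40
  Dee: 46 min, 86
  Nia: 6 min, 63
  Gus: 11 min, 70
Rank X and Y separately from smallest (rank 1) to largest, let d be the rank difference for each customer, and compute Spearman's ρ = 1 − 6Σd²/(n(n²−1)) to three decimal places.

-0.486

Ranks of variable 1: 6, 1, 3, 5, 2, 4
Ranks of variable 2: 1, 6, 2, 5, 3, 4
d = r₁ − r₂: 5, -5, 1, 0, -1, 0
d²: 25, 25, 1, 0, 1, 0; Σd² = 52
ρ = 1 − 6·52/(6·35) = 1 − 312/210 = -0.486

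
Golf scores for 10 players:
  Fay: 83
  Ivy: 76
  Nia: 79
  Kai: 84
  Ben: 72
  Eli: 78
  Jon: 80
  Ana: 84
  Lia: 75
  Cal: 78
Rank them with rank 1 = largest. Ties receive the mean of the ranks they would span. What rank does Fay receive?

Sorted (descending): 84, 84, 83, 80, 79, 78, 78, 76, 75, 72
The 2 values of 84 occupy positions 1–2 → average rank (1+2)/2 = 1.5.
The 2 values of 78 occupy positions 6–7 → average rank (6+7)/2 = 6.5.
Fay has value 83 → rank 3.

3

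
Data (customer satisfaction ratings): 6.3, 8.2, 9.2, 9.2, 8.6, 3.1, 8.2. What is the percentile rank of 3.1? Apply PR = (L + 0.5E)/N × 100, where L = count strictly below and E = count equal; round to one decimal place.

N = 7.
Strictly below 3.1: 0. Equal to 3.1: 1.
PR = (0 + 0.5·1)/7 × 100 = 7.1

7.1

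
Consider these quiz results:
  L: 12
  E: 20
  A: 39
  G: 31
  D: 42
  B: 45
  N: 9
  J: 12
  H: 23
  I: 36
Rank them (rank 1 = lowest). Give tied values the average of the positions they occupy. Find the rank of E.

Sorted (ascending): 9, 12, 12, 20, 23, 31, 36, 39, 42, 45
The 2 values of 12 occupy positions 2–3 → average rank (2+3)/2 = 2.5.
E has value 20 → rank 4.

4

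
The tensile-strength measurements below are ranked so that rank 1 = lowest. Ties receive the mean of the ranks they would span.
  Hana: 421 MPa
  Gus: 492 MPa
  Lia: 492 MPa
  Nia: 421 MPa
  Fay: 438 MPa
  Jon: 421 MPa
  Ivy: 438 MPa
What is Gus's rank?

6.5

Sorted (ascending): 421, 421, 421, 438, 438, 492, 492
The 3 values of 421 occupy positions 1–3 → average rank 2.
The 2 values of 438 occupy positions 4–5 → average rank (4+5)/2 = 4.5.
The 2 values of 492 occupy positions 6–7 → average rank (6+7)/2 = 6.5.
Gus has value 492 MPa → rank 6.5.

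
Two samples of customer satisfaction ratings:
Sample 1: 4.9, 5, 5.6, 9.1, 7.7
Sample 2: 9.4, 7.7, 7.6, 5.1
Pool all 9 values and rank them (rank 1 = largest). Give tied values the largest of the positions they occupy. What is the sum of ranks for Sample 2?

17

Sorted (descending): 9.4, 9.1, 7.7, 7.7, 7.6, 5.6, 5.1, 5, 4.9
The 2 values of 7.7 occupy positions 3–4 → each gets rank 4.
Sample 2 values → pooled ranks: 9.4→1, 7.7→4, 7.6→5, 5.1→7
Rank sum = 1 + 4 + 5 + 7 = 17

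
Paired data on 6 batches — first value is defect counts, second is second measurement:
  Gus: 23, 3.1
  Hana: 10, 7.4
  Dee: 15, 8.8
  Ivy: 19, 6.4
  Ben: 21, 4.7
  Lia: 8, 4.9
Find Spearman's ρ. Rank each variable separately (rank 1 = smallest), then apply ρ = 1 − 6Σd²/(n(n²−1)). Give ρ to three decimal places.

Ranks of variable 1: 6, 2, 3, 4, 5, 1
Ranks of variable 2: 1, 5, 6, 4, 2, 3
d = r₁ − r₂: 5, -3, -3, 0, 3, -2
d²: 25, 9, 9, 0, 9, 4; Σd² = 56
ρ = 1 − 6·56/(6·35) = 1 − 336/210 = -0.600

-0.600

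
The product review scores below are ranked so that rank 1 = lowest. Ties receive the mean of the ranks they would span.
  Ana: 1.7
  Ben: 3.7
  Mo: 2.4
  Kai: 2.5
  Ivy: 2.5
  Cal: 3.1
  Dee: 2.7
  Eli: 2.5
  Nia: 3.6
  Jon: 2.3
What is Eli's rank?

Sorted (ascending): 1.7, 2.3, 2.4, 2.5, 2.5, 2.5, 2.7, 3.1, 3.6, 3.7
The 3 values of 2.5 occupy positions 4–6 → average rank 5.
Eli has value 2.5 → rank 5.

5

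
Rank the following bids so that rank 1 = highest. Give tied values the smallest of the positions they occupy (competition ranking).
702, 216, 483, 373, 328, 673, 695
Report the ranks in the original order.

Sorted (descending): 702, 695, 673, 483, 373, 328, 216
No ties — each value takes its position as its rank.

1, 7, 4, 5, 6, 3, 2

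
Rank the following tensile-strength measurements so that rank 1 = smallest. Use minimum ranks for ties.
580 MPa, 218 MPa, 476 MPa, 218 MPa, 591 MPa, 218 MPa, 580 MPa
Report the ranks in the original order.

Sorted (ascending): 218, 218, 218, 476, 580, 580, 591
The 3 values of 218 occupy positions 1–3 → each gets rank 1.
The 2 values of 580 occupy positions 5–6 → each gets rank 5.

5, 1, 4, 1, 7, 1, 5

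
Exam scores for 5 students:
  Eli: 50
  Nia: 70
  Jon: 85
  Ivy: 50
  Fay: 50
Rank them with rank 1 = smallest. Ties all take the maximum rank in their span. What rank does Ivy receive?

3

Sorted (ascending): 50, 50, 50, 70, 85
The 3 values of 50 occupy positions 1–3 → each gets rank 3.
Ivy has value 50 → rank 3.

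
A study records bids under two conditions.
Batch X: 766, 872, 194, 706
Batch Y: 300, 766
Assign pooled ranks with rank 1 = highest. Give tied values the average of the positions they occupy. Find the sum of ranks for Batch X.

Sorted (descending): 872, 766, 766, 706, 300, 194
The 2 values of 766 occupy positions 2–3 → average rank (2+3)/2 = 2.5.
Batch X values → pooled ranks: 766→2.5, 872→1, 194→6, 706→4
Rank sum = 2.5 + 1 + 6 + 4 = 13.5

13.5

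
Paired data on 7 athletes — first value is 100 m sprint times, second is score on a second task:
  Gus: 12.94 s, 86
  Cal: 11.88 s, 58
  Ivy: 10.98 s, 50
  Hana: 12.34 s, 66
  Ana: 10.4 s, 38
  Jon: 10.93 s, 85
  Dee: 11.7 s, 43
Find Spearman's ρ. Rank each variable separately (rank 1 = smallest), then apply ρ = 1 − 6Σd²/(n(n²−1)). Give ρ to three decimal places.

0.607

Ranks of variable 1: 7, 5, 3, 6, 1, 2, 4
Ranks of variable 2: 7, 4, 3, 5, 1, 6, 2
d = r₁ − r₂: 0, 1, 0, 1, 0, -4, 2
d²: 0, 1, 0, 1, 0, 16, 4; Σd² = 22
ρ = 1 − 6·22/(7·48) = 1 − 132/336 = 0.607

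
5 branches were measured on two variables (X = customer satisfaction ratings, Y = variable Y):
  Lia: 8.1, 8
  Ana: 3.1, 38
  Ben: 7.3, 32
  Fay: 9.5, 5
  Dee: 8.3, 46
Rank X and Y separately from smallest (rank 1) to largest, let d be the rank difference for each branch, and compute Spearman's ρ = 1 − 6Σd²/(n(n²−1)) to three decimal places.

Ranks of variable 1: 3, 1, 2, 5, 4
Ranks of variable 2: 2, 4, 3, 1, 5
d = r₁ − r₂: 1, -3, -1, 4, -1
d²: 1, 9, 1, 16, 1; Σd² = 28
ρ = 1 − 6·28/(5·24) = 1 − 168/120 = -0.400

-0.400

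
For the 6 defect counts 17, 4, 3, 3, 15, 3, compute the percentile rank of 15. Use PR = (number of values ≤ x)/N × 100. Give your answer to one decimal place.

N = 6.
Strictly below 15: 4. Equal to 15: 1.
PR = 5/6 × 100 = 83.3

83.3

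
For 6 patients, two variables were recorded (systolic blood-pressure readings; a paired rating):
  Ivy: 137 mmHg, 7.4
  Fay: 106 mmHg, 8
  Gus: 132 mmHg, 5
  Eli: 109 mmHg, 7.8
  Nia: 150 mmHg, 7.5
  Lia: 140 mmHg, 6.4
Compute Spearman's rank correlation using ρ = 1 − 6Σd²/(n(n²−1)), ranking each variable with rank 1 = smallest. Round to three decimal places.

-0.486

Ranks of variable 1: 4, 1, 3, 2, 6, 5
Ranks of variable 2: 3, 6, 1, 5, 4, 2
d = r₁ − r₂: 1, -5, 2, -3, 2, 3
d²: 1, 25, 4, 9, 4, 9; Σd² = 52
ρ = 1 − 6·52/(6·35) = 1 − 312/210 = -0.486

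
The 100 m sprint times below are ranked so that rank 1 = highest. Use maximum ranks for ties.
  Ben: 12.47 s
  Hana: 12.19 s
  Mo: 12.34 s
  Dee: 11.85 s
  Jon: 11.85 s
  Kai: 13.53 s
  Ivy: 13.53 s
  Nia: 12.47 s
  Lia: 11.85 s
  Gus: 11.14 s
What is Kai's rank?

Sorted (descending): 13.53, 13.53, 12.47, 12.47, 12.34, 12.19, 11.85, 11.85, 11.85, 11.14
The 2 values of 13.53 occupy positions 1–2 → each gets rank 2.
The 2 values of 12.47 occupy positions 3–4 → each gets rank 4.
The 3 values of 11.85 occupy positions 7–9 → each gets rank 9.
Kai has value 13.53 s → rank 2.

2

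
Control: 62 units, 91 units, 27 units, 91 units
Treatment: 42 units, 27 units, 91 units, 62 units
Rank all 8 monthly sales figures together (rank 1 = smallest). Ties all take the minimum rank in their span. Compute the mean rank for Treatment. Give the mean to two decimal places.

Sorted (ascending): 27, 27, 42, 62, 62, 91, 91, 91
The 2 values of 27 occupy positions 1–2 → each gets rank 1.
The 2 values of 62 occupy positions 4–5 → each gets rank 4.
The 3 values of 91 occupy positions 6–8 → each gets rank 6.
Treatment values → pooled ranks: 42→3, 27→1, 91→6, 62→4
Mean rank = (3 + 1 + 6 + 4) / 4 = 3.50

3.50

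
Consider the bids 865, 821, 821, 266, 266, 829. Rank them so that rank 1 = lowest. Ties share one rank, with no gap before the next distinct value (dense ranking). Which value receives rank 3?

Sorted (ascending): 266, 266, 821, 821, 829, 865
The 2 values of 266 share dense rank 1.
The 2 values of 821 share dense rank 2.
Remaining distinct values take the next consecutive integers.
Rank 3 → value 829.

829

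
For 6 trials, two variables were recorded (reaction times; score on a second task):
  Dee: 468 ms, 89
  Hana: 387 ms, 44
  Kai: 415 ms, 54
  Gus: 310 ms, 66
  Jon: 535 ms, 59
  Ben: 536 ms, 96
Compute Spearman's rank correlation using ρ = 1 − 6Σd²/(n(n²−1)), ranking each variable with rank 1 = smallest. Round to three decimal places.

Ranks of variable 1: 4, 2, 3, 1, 5, 6
Ranks of variable 2: 5, 1, 2, 4, 3, 6
d = r₁ − r₂: -1, 1, 1, -3, 2, 0
d²: 1, 1, 1, 9, 4, 0; Σd² = 16
ρ = 1 − 6·16/(6·35) = 1 − 96/210 = 0.543

0.543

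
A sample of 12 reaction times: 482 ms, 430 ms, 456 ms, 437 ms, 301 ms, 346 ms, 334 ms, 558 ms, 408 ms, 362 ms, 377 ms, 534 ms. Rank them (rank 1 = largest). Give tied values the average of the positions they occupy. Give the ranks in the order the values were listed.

3, 6, 4, 5, 12, 10, 11, 1, 7, 9, 8, 2

Sorted (descending): 558, 534, 482, 456, 437, 430, 408, 377, 362, 346, 334, 301
No ties — each value takes its position as its rank.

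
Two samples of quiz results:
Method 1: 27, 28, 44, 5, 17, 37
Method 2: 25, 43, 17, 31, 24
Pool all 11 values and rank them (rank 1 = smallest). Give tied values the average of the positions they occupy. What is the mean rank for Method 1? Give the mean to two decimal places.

Sorted (ascending): 5, 17, 17, 24, 25, 27, 28, 31, 37, 43, 44
The 2 values of 17 occupy positions 2–3 → average rank (2+3)/2 = 2.5.
Method 1 values → pooled ranks: 27→6, 28→7, 44→11, 5→1, 17→2.5, 37→9
Mean rank = (6 + 7 + 11 + 1 + 2.5 + 9) / 6 = 6.08

6.08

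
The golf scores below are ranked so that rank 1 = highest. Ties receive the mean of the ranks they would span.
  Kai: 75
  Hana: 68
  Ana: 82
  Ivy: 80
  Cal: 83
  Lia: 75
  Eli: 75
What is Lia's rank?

Sorted (descending): 83, 82, 80, 75, 75, 75, 68
The 3 values of 75 occupy positions 4–6 → average rank 5.
Lia has value 75 → rank 5.

5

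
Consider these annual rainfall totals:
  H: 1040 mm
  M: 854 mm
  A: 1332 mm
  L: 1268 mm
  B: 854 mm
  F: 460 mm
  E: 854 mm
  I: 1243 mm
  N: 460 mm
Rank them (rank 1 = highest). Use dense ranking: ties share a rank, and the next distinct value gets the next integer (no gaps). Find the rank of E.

5

Sorted (descending): 1332, 1268, 1243, 1040, 854, 854, 854, 460, 460
The 3 values of 854 share dense rank 5.
The 2 values of 460 share dense rank 6.
Remaining distinct values take the next consecutive integers.
E has value 854 mm → rank 5.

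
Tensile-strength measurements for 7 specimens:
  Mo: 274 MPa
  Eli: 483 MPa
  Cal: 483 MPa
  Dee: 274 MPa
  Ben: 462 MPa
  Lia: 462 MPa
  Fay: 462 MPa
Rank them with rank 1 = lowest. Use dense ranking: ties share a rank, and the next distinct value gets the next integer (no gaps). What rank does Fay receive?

2

Sorted (ascending): 274, 274, 462, 462, 462, 483, 483
The 2 values of 274 share dense rank 1.
The 3 values of 462 share dense rank 2.
The 2 values of 483 share dense rank 3.
Fay has value 462 MPa → rank 2.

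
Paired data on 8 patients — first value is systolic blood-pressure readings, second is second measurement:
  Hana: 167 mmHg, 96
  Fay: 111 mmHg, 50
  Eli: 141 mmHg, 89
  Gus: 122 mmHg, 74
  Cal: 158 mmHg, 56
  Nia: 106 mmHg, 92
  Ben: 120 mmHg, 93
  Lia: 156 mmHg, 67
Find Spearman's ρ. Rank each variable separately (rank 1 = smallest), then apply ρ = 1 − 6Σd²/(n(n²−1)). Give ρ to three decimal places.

0.095

Ranks of variable 1: 8, 2, 5, 4, 7, 1, 3, 6
Ranks of variable 2: 8, 1, 5, 4, 2, 6, 7, 3
d = r₁ − r₂: 0, 1, 0, 0, 5, -5, -4, 3
d²: 0, 1, 0, 0, 25, 25, 16, 9; Σd² = 76
ρ = 1 − 6·76/(8·63) = 1 − 456/504 = 0.095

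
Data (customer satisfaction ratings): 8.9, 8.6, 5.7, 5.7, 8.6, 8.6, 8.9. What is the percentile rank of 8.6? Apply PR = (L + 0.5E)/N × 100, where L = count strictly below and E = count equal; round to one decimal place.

N = 7.
Strictly below 8.6: 2. Equal to 8.6: 3.
PR = (2 + 0.5·3)/7 × 100 = 50.0

50.0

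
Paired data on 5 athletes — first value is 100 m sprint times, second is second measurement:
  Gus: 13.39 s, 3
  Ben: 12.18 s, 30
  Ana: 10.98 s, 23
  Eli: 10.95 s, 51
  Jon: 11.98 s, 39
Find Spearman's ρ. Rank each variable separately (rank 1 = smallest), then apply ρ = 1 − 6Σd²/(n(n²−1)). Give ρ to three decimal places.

-0.700

Ranks of variable 1: 5, 4, 2, 1, 3
Ranks of variable 2: 1, 3, 2, 5, 4
d = r₁ − r₂: 4, 1, 0, -4, -1
d²: 16, 1, 0, 16, 1; Σd² = 34
ρ = 1 − 6·34/(5·24) = 1 − 204/120 = -0.700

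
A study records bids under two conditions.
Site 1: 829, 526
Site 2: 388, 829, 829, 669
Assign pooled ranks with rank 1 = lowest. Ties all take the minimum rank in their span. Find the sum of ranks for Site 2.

12

Sorted (ascending): 388, 526, 669, 829, 829, 829
The 3 values of 829 occupy positions 4–6 → each gets rank 4.
Site 2 values → pooled ranks: 388→1, 829→4, 829→4, 669→3
Rank sum = 1 + 4 + 4 + 3 = 12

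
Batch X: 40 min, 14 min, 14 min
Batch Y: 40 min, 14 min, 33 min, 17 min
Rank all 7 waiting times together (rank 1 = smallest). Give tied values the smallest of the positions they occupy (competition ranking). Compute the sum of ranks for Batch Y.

16

Sorted (ascending): 14, 14, 14, 17, 33, 40, 40
The 3 values of 14 occupy positions 1–3 → each gets rank 1.
The 2 values of 40 occupy positions 6–7 → each gets rank 6.
Batch Y values → pooled ranks: 40→6, 14→1, 33→5, 17→4
Rank sum = 6 + 1 + 5 + 4 = 16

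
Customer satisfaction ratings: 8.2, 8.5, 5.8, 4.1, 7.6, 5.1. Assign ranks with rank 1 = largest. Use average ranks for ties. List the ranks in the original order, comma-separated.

Sorted (descending): 8.5, 8.2, 7.6, 5.8, 5.1, 4.1
No ties — each value takes its position as its rank.

2, 1, 4, 6, 3, 5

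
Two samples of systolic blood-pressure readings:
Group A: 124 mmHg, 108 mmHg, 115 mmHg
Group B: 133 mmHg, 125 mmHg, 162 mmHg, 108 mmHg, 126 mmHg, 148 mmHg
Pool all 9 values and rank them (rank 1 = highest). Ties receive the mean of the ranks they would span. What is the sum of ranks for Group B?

23.5

Sorted (descending): 162, 148, 133, 126, 125, 124, 115, 108, 108
The 2 values of 108 occupy positions 8–9 → average rank (8+9)/2 = 8.5.
Group B values → pooled ranks: 133→3, 125→5, 162→1, 108→8.5, 126→4, 148→2
Rank sum = 3 + 5 + 1 + 8.5 + 4 + 2 = 23.5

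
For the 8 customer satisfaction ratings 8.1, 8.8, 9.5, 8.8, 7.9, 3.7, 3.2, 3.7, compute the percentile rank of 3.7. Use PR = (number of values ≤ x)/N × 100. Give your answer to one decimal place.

37.5

N = 8.
Strictly below 3.7: 1. Equal to 3.7: 2.
PR = 3/8 × 100 = 37.5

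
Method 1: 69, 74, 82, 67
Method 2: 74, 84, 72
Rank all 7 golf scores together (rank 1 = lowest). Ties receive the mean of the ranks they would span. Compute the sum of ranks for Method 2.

14.5

Sorted (ascending): 67, 69, 72, 74, 74, 82, 84
The 2 values of 74 occupy positions 4–5 → average rank (4+5)/2 = 4.5.
Method 2 values → pooled ranks: 74→4.5, 84→7, 72→3
Rank sum = 4.5 + 7 + 3 = 14.5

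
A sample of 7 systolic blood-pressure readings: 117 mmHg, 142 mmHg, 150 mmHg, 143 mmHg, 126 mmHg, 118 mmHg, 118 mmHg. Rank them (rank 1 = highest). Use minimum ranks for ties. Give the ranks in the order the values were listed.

7, 3, 1, 2, 4, 5, 5

Sorted (descending): 150, 143, 142, 126, 118, 118, 117
The 2 values of 118 occupy positions 5–6 → each gets rank 5.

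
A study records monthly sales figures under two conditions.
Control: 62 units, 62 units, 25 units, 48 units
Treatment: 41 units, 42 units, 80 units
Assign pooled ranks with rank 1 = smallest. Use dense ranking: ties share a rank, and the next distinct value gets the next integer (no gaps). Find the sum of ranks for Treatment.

11

Sorted (ascending): 25, 41, 42, 48, 62, 62, 80
The 2 values of 62 share dense rank 5.
Remaining distinct values take the next consecutive integers.
Treatment values → pooled ranks: 41→2, 42→3, 80→6
Rank sum = 2 + 3 + 6 = 11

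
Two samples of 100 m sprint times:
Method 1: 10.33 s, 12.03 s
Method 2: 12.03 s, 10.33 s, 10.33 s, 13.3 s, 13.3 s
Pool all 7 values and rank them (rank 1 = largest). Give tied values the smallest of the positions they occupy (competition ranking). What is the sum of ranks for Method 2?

Sorted (descending): 13.3, 13.3, 12.03, 12.03, 10.33, 10.33, 10.33
The 2 values of 13.3 occupy positions 1–2 → each gets rank 1.
The 2 values of 12.03 occupy positions 3–4 → each gets rank 3.
The 3 values of 10.33 occupy positions 5–7 → each gets rank 5.
Method 2 values → pooled ranks: 12.03→3, 10.33→5, 10.33→5, 13.3→1, 13.3→1
Rank sum = 3 + 5 + 5 + 1 + 1 = 15

15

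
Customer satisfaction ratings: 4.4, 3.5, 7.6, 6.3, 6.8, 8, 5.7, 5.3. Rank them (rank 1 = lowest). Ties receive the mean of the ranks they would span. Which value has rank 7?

Sorted (ascending): 3.5, 4.4, 5.3, 5.7, 6.3, 6.8, 7.6, 8
No ties — each value takes its position as its rank.
Rank 7 → value 7.6.

7.6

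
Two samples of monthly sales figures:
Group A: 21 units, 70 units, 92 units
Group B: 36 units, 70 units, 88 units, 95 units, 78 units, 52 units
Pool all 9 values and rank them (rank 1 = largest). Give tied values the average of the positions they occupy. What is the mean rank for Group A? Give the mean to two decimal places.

5.50

Sorted (descending): 95, 92, 88, 78, 70, 70, 52, 36, 21
The 2 values of 70 occupy positions 5–6 → average rank (5+6)/2 = 5.5.
Group A values → pooled ranks: 21→9, 70→5.5, 92→2
Mean rank = (9 + 5.5 + 2) / 3 = 5.50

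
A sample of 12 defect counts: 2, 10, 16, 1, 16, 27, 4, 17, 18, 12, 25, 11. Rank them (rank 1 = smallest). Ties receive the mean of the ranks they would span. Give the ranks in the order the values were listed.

2, 4, 7.5, 1, 7.5, 12, 3, 9, 10, 6, 11, 5

Sorted (ascending): 1, 2, 4, 10, 11, 12, 16, 16, 17, 18, 25, 27
The 2 values of 16 occupy positions 7–8 → average rank (7+8)/2 = 7.5.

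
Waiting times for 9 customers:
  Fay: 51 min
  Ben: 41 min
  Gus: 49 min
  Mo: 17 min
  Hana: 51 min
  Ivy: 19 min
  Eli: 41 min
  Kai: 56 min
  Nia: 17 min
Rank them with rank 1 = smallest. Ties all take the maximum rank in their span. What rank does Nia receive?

2

Sorted (ascending): 17, 17, 19, 41, 41, 49, 51, 51, 56
The 2 values of 17 occupy positions 1–2 → each gets rank 2.
The 2 values of 41 occupy positions 4–5 → each gets rank 5.
The 2 values of 51 occupy positions 7–8 → each gets rank 8.
Nia has value 17 min → rank 2.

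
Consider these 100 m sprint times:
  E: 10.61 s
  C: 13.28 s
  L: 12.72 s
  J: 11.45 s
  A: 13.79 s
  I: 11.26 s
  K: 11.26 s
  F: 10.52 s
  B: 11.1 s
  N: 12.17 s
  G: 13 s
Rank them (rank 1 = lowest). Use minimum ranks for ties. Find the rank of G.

Sorted (ascending): 10.52, 10.61, 11.1, 11.26, 11.26, 11.45, 12.17, 12.72, 13, 13.28, 13.79
The 2 values of 11.26 occupy positions 4–5 → each gets rank 4.
G has value 13 s → rank 9.

9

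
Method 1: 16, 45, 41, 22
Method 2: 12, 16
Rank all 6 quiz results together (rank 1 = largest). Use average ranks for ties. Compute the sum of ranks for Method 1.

Sorted (descending): 45, 41, 22, 16, 16, 12
The 2 values of 16 occupy positions 4–5 → average rank (4+5)/2 = 4.5.
Method 1 values → pooled ranks: 16→4.5, 45→1, 41→2, 22→3
Rank sum = 4.5 + 1 + 2 + 3 = 10.5

10.5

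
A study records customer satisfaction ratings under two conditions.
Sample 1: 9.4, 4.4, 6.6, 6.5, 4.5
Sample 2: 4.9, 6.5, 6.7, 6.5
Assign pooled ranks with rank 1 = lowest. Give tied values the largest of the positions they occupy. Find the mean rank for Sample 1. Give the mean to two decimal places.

Sorted (ascending): 4.4, 4.5, 4.9, 6.5, 6.5, 6.5, 6.6, 6.7, 9.4
The 3 values of 6.5 occupy positions 4–6 → each gets rank 6.
Sample 1 values → pooled ranks: 9.4→9, 4.4→1, 6.6→7, 6.5→6, 4.5→2
Mean rank = (9 + 1 + 7 + 6 + 2) / 5 = 5.00

5.00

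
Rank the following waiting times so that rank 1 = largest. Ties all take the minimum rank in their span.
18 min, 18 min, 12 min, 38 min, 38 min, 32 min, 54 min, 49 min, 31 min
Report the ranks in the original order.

Sorted (descending): 54, 49, 38, 38, 32, 31, 18, 18, 12
The 2 values of 38 occupy positions 3–4 → each gets rank 3.
The 2 values of 18 occupy positions 7–8 → each gets rank 7.

7, 7, 9, 3, 3, 5, 1, 2, 6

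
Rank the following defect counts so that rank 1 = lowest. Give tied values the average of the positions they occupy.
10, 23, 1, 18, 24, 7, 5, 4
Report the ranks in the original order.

Sorted (ascending): 1, 4, 5, 7, 10, 18, 23, 24
No ties — each value takes its position as its rank.

5, 7, 1, 6, 8, 4, 3, 2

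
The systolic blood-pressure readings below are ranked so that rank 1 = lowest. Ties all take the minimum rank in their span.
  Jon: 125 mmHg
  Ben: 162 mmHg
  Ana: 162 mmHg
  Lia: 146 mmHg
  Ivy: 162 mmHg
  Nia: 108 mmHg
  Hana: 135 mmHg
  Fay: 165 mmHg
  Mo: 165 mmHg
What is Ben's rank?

Sorted (ascending): 108, 125, 135, 146, 162, 162, 162, 165, 165
The 3 values of 162 occupy positions 5–7 → each gets rank 5.
The 2 values of 165 occupy positions 8–9 → each gets rank 8.
Ben has value 162 mmHg → rank 5.

5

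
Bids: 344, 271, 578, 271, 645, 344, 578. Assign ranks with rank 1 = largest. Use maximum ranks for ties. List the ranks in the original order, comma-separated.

5, 7, 3, 7, 1, 5, 3

Sorted (descending): 645, 578, 578, 344, 344, 271, 271
The 2 values of 578 occupy positions 2–3 → each gets rank 3.
The 2 values of 344 occupy positions 4–5 → each gets rank 5.
The 2 values of 271 occupy positions 6–7 → each gets rank 7.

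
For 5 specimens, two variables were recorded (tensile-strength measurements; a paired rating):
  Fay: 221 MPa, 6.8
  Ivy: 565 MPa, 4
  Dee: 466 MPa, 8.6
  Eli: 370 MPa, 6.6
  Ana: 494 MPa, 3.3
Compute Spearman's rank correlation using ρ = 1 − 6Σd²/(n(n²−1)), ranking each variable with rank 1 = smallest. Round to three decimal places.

-0.600

Ranks of variable 1: 1, 5, 3, 2, 4
Ranks of variable 2: 4, 2, 5, 3, 1
d = r₁ − r₂: -3, 3, -2, -1, 3
d²: 9, 9, 4, 1, 9; Σd² = 32
ρ = 1 − 6·32/(5·24) = 1 − 192/120 = -0.600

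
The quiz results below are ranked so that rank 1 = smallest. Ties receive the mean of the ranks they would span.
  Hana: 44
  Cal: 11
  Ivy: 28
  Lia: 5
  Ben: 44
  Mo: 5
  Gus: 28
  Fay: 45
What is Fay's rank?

Sorted (ascending): 5, 5, 11, 28, 28, 44, 44, 45
The 2 values of 5 occupy positions 1–2 → average rank (1+2)/2 = 1.5.
The 2 values of 28 occupy positions 4–5 → average rank (4+5)/2 = 4.5.
The 2 values of 44 occupy positions 6–7 → average rank (6+7)/2 = 6.5.
Fay has value 45 → rank 8.

8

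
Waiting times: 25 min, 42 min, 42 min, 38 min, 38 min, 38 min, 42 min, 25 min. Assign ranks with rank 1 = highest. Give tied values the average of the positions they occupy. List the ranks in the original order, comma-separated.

Sorted (descending): 42, 42, 42, 38, 38, 38, 25, 25
The 3 values of 42 occupy positions 1–3 → average rank 2.
The 3 values of 38 occupy positions 4–6 → average rank 5.
The 2 values of 25 occupy positions 7–8 → average rank (7+8)/2 = 7.5.

7.5, 2, 2, 5, 5, 5, 2, 7.5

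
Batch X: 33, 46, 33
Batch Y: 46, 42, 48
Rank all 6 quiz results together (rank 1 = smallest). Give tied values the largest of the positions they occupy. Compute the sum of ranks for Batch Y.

14

Sorted (ascending): 33, 33, 42, 46, 46, 48
The 2 values of 33 occupy positions 1–2 → each gets rank 2.
The 2 values of 46 occupy positions 4–5 → each gets rank 5.
Batch Y values → pooled ranks: 46→5, 42→3, 48→6
Rank sum = 5 + 3 + 6 = 14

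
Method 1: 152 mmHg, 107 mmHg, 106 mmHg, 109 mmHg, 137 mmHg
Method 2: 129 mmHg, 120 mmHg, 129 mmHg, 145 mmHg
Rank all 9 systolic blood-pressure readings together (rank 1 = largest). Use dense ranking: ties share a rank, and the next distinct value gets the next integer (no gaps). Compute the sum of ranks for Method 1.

Sorted (descending): 152, 145, 137, 129, 129, 120, 109, 107, 106
The 2 values of 129 share dense rank 4.
Remaining distinct values take the next consecutive integers.
Method 1 values → pooled ranks: 152→1, 107→7, 106→8, 109→6, 137→3
Rank sum = 1 + 7 + 8 + 6 + 3 = 25

25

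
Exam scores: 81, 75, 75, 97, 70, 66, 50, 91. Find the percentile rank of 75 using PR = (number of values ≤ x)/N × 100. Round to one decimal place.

62.5

N = 8.
Strictly below 75: 3. Equal to 75: 2.
PR = 5/8 × 100 = 62.5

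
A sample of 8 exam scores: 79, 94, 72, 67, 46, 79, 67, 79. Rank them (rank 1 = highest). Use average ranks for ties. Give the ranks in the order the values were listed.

Sorted (descending): 94, 79, 79, 79, 72, 67, 67, 46
The 3 values of 79 occupy positions 2–4 → average rank 3.
The 2 values of 67 occupy positions 6–7 → average rank (6+7)/2 = 6.5.

3, 1, 5, 6.5, 8, 3, 6.5, 3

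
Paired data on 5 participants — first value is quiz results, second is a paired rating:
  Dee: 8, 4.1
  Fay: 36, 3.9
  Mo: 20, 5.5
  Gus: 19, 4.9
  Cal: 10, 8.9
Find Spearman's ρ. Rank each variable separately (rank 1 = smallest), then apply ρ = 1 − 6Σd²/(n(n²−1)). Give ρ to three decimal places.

Ranks of variable 1: 1, 5, 4, 3, 2
Ranks of variable 2: 2, 1, 4, 3, 5
d = r₁ − r₂: -1, 4, 0, 0, -3
d²: 1, 16, 0, 0, 9; Σd² = 26
ρ = 1 − 6·26/(5·24) = 1 − 156/120 = -0.300

-0.300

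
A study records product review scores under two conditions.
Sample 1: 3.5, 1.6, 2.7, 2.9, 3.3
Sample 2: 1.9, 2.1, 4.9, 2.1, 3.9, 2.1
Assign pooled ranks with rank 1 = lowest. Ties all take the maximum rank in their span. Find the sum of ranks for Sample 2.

38

Sorted (ascending): 1.6, 1.9, 2.1, 2.1, 2.1, 2.7, 2.9, 3.3, 3.5, 3.9, 4.9
The 3 values of 2.1 occupy positions 3–5 → each gets rank 5.
Sample 2 values → pooled ranks: 1.9→2, 2.1→5, 4.9→11, 2.1→5, 3.9→10, 2.1→5
Rank sum = 2 + 5 + 11 + 5 + 10 + 5 = 38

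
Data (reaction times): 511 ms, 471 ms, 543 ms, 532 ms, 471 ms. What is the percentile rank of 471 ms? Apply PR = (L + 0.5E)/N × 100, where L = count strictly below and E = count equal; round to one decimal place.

20.0

N = 5.
Strictly below 471: 0. Equal to 471: 2.
PR = (0 + 0.5·2)/5 × 100 = 20.0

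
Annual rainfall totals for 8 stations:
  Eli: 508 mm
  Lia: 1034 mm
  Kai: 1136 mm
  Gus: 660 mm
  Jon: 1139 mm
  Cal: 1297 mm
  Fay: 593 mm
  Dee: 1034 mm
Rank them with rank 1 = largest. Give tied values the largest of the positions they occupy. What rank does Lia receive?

Sorted (descending): 1297, 1139, 1136, 1034, 1034, 660, 593, 508
The 2 values of 1034 occupy positions 4–5 → each gets rank 5.
Lia has value 1034 mm → rank 5.

5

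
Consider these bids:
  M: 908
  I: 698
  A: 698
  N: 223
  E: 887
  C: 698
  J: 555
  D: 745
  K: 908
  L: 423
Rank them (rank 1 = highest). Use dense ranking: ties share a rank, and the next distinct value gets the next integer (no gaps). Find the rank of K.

Sorted (descending): 908, 908, 887, 745, 698, 698, 698, 555, 423, 223
The 2 values of 908 share dense rank 1.
The 3 values of 698 share dense rank 4.
Remaining distinct values take the next consecutive integers.
K has value 908 → rank 1.

1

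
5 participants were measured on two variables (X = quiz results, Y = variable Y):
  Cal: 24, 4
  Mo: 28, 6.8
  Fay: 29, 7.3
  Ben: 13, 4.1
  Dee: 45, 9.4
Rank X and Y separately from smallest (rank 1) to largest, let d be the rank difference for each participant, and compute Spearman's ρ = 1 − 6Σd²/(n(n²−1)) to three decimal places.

0.900

Ranks of variable 1: 2, 3, 4, 1, 5
Ranks of variable 2: 1, 3, 4, 2, 5
d = r₁ − r₂: 1, 0, 0, -1, 0
d²: 1, 0, 0, 1, 0; Σd² = 2
ρ = 1 − 6·2/(5·24) = 1 − 12/120 = 0.900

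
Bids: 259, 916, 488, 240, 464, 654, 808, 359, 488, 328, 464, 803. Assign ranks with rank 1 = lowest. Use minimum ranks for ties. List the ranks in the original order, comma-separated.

Sorted (ascending): 240, 259, 328, 359, 464, 464, 488, 488, 654, 803, 808, 916
The 2 values of 464 occupy positions 5–6 → each gets rank 5.
The 2 values of 488 occupy positions 7–8 → each gets rank 7.

2, 12, 7, 1, 5, 9, 11, 4, 7, 3, 5, 10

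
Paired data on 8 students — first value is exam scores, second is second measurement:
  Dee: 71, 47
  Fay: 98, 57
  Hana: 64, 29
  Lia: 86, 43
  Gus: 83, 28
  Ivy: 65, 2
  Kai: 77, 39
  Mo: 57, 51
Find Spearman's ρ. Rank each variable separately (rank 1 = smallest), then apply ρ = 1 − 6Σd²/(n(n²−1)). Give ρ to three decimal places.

0.214

Ranks of variable 1: 4, 8, 2, 7, 6, 3, 5, 1
Ranks of variable 2: 6, 8, 3, 5, 2, 1, 4, 7
d = r₁ − r₂: -2, 0, -1, 2, 4, 2, 1, -6
d²: 4, 0, 1, 4, 16, 4, 1, 36; Σd² = 66
ρ = 1 − 6·66/(8·63) = 1 − 396/504 = 0.214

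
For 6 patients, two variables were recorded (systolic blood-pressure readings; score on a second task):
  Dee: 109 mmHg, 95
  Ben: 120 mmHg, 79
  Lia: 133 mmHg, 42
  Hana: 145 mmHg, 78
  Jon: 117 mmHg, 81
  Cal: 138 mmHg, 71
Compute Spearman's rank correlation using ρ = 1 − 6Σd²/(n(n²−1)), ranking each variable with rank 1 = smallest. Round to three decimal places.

-0.771

Ranks of variable 1: 1, 3, 4, 6, 2, 5
Ranks of variable 2: 6, 4, 1, 3, 5, 2
d = r₁ − r₂: -5, -1, 3, 3, -3, 3
d²: 25, 1, 9, 9, 9, 9; Σd² = 62
ρ = 1 − 6·62/(6·35) = 1 − 372/210 = -0.771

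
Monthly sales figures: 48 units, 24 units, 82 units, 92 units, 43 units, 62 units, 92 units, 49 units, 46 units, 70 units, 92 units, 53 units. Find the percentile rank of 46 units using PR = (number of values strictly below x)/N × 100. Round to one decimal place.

N = 12.
Strictly below 46: 2. Equal to 46: 1.
PR = 2/12 × 100 = 16.7

16.7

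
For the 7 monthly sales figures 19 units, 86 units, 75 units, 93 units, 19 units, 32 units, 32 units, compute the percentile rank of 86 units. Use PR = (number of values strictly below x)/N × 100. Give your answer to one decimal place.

71.4

N = 7.
Strictly below 86: 5. Equal to 86: 1.
PR = 5/7 × 100 = 71.4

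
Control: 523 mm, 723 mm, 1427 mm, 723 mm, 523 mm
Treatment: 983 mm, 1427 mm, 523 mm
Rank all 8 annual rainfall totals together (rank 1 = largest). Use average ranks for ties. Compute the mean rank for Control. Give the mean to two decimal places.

4.90

Sorted (descending): 1427, 1427, 983, 723, 723, 523, 523, 523
The 2 values of 1427 occupy positions 1–2 → average rank (1+2)/2 = 1.5.
The 2 values of 723 occupy positions 4–5 → average rank (4+5)/2 = 4.5.
The 3 values of 523 occupy positions 6–8 → average rank 7.
Control values → pooled ranks: 523→7, 723→4.5, 1427→1.5, 723→4.5, 523→7
Mean rank = (7 + 4.5 + 1.5 + 4.5 + 7) / 5 = 4.90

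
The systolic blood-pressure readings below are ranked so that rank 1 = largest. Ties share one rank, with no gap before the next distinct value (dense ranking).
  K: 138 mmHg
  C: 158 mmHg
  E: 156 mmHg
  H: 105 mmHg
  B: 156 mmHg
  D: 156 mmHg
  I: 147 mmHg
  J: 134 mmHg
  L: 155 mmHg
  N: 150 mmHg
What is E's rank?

Sorted (descending): 158, 156, 156, 156, 155, 150, 147, 138, 134, 105
The 3 values of 156 share dense rank 2.
Remaining distinct values take the next consecutive integers.
E has value 156 mmHg → rank 2.

2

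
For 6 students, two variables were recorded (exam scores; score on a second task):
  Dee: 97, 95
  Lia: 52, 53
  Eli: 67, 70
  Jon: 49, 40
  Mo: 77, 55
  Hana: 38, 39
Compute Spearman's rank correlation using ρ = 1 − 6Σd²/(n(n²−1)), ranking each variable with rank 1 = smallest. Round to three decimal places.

Ranks of variable 1: 6, 3, 4, 2, 5, 1
Ranks of variable 2: 6, 3, 5, 2, 4, 1
d = r₁ − r₂: 0, 0, -1, 0, 1, 0
d²: 0, 0, 1, 0, 1, 0; Σd² = 2
ρ = 1 − 6·2/(6·35) = 1 − 12/210 = 0.943

0.943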